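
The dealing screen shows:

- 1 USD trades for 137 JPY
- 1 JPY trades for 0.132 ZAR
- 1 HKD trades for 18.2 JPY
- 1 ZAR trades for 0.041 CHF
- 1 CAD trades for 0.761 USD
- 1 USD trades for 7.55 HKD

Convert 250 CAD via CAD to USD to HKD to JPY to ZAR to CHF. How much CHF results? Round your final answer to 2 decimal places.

250 CAD × 0.761 = 190.25 USD
190.25 USD × 7.55 = 1436.3875 HKD
1436.3875 HKD × 18.2 = 26142.2525 JPY
26142.2525 JPY × 0.132 = 3450.77733 ZAR
3450.77733 ZAR × 0.041 = 141.48187053 CHF

141.48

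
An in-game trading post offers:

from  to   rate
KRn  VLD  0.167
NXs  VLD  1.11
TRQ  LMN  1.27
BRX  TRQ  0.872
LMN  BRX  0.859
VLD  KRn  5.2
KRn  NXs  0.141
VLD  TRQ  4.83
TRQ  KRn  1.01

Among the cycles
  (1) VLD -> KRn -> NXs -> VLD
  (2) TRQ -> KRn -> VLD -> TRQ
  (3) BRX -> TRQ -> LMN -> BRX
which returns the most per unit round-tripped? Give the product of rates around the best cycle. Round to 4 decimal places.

0.9513

(1) 5.2 × 0.141 × 1.11 = 0.81385
(2) 1.01 × 0.167 × 4.83 = 0.81468
(3) 0.872 × 1.27 × 0.859 = 0.95129
Highest is cycle (3) at 0.9513 (≤1, no arbitrage).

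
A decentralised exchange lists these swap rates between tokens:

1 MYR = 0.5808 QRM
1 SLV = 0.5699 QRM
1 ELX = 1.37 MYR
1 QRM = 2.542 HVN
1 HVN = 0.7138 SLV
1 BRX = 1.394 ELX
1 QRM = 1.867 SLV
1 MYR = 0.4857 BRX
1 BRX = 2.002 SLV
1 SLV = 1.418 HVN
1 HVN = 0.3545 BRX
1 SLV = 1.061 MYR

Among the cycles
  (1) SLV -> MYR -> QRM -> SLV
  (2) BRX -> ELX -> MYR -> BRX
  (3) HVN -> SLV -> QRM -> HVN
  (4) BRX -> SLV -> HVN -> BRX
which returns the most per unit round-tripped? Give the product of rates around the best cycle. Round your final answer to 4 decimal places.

(1) 1.061 × 0.5808 × 1.867 = 1.15050
(2) 1.394 × 1.37 × 0.4857 = 0.92758
(3) 0.7138 × 0.5699 × 2.542 = 1.03407
(4) 2.002 × 1.418 × 0.3545 = 1.00637
Highest is cycle (1) at 1.1505 (>1, arbitrage).

1.1505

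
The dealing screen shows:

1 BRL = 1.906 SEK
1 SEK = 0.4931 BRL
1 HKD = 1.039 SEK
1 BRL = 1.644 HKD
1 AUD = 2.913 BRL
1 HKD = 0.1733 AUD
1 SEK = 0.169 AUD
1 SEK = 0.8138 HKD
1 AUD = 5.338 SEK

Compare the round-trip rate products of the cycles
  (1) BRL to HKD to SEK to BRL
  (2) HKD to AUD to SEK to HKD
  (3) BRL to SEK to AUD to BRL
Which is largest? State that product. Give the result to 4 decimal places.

0.9383

(1) 1.644 × 1.039 × 0.4931 = 0.84227
(2) 0.1733 × 5.338 × 0.8138 = 0.75283
(3) 1.906 × 0.169 × 2.913 = 0.93832
Highest is cycle (3) at 0.9383 (≤1, no arbitrage).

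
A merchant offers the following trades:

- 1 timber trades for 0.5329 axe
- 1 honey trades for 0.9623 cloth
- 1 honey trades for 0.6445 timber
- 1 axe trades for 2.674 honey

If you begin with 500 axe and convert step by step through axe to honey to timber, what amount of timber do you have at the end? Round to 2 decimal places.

861.70

500 axe × 2.674 = 1337 honey
1337 honey × 0.6445 = 861.6965 timber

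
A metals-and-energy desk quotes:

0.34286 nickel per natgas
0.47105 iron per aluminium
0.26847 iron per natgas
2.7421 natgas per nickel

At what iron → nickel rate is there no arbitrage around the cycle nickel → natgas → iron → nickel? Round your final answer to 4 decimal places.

Known legs of the cycle: 2.7421 × 0.26847 = 0.736171587
For no arbitrage the full-cycle product must be 1, so the missing rate is 1 / 0.736171587 ≈ 1.358379.

1.3584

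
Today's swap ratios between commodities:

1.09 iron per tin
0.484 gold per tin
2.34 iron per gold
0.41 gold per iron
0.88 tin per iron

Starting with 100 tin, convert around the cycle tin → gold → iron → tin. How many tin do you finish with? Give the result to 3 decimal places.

99.665

100 tin × 0.484 = 48.4 gold
48.4 gold × 2.34 = 113.256 iron
113.256 iron × 0.88 = 99.66528 tin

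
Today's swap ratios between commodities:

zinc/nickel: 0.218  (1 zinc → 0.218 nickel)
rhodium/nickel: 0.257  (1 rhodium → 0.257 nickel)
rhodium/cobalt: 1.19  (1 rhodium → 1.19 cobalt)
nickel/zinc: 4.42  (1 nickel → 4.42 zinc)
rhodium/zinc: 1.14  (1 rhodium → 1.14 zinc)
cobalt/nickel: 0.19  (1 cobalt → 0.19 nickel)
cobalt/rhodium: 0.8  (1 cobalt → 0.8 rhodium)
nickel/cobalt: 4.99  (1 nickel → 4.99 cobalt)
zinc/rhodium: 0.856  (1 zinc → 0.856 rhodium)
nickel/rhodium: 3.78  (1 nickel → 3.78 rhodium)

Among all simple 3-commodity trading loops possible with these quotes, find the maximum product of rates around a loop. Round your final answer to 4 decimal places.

1.0259

nickel→cobalt→rhodium→nickel: 4.99 × 0.8 × 0.257 = 1.02594
nickel→zinc→rhodium→nickel: 4.42 × 0.856 × 0.257 = 0.97236
nickel→rhodium→zinc→nickel: 3.78 × 1.14 × 0.218 = 0.93941
nickel→rhodium→cobalt→nickel: 3.78 × 1.19 × 0.19 = 0.85466
Maximum is nickel→cobalt→rhodium→nickel at 1.0259; arbitrage exists.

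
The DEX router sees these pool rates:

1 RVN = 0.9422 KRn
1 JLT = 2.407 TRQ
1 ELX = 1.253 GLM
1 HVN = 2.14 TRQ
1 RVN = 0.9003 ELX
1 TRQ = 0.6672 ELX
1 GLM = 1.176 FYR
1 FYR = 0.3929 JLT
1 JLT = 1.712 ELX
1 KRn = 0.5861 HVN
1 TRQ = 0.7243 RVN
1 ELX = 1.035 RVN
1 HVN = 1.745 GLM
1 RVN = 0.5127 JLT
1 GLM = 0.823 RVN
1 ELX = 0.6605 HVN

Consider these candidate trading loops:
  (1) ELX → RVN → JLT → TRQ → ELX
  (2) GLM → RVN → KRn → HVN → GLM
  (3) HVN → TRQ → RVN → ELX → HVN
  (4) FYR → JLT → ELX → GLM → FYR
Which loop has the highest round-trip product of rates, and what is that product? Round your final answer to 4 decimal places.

(1) 1.035 × 0.5127 × 2.407 × 0.6672 = 0.85219
(2) 0.823 × 0.9422 × 0.5861 × 1.745 = 0.79307
(3) 2.14 × 0.7243 × 0.9003 × 0.6605 = 0.92171
(4) 0.3929 × 1.712 × 1.253 × 1.176 = 0.99116
Highest is cycle (4) at 0.9912 (≤1, no arbitrage).

0.9912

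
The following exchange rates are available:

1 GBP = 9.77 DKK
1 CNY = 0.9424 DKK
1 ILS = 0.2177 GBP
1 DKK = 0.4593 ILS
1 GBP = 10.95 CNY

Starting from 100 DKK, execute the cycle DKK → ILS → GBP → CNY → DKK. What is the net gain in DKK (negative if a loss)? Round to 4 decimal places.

3.1821

100 DKK × 0.4593 = 45.93 ILS
45.93 ILS × 0.2177 = 9.998961 GBP
9.998961 GBP × 10.95 = 109.48862295 CNY
109.48862295 CNY × 0.9424 = 103.18207826808 DKK
Net change: 103.18207826808 − 100 = 3.18207826808 DKK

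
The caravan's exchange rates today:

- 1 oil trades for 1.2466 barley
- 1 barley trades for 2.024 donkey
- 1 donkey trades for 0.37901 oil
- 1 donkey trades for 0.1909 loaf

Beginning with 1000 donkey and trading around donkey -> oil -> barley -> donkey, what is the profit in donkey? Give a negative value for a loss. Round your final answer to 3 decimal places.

1000 donkey × 0.37901 = 379.01 oil
379.01 oil × 1.2466 = 472.473866 barley
472.473866 barley × 2.024 = 956.287104784 donkey
Net change: 956.287104784 − 1000 = -43.712895216 donkey

-43.713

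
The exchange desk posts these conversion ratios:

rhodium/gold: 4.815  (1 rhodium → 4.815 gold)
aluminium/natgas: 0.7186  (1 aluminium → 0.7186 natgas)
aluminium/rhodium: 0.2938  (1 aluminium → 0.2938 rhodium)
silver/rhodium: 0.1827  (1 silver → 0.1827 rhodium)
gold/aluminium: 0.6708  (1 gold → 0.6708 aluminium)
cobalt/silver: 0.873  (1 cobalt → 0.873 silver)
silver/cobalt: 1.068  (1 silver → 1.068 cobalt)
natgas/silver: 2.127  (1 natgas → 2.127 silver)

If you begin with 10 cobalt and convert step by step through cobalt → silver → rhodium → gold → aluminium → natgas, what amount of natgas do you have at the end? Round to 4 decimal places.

10 cobalt × 0.873 = 8.73 silver
8.73 silver × 0.1827 = 1.594971 rhodium
1.594971 rhodium × 4.815 = 7.679785365 gold
7.679785365 gold × 0.6708 = 5.151600022842 aluminium
5.151600022842 aluminium × 0.7186 = 3.7019397764142612 natgas

3.7019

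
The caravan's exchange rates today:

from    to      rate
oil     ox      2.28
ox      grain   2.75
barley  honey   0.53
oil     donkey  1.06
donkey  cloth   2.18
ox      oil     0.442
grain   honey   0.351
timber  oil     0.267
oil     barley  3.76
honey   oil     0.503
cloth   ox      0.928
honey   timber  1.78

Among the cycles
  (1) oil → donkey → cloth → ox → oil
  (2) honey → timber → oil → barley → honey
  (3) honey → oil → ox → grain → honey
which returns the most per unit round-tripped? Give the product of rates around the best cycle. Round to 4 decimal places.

(1) 1.06 × 2.18 × 0.928 × 0.442 = 0.94783
(2) 1.78 × 0.267 × 3.76 × 0.53 = 0.94710
(3) 0.503 × 2.28 × 2.75 × 0.351 = 1.10699
Highest is cycle (3) at 1.1070 (>1, arbitrage).

1.1070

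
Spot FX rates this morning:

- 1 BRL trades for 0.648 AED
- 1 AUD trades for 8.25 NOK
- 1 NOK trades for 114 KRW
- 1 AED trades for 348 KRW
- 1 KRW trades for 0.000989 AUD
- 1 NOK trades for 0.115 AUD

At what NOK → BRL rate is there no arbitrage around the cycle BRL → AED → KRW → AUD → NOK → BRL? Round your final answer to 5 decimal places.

Known legs of the cycle: 0.648 × 348 × 0.000989 × 8.25 = 1.839943512
For no arbitrage the full-cycle product must be 1, so the missing rate is 1 / 1.839943512 ≈ 0.5434949.

0.54349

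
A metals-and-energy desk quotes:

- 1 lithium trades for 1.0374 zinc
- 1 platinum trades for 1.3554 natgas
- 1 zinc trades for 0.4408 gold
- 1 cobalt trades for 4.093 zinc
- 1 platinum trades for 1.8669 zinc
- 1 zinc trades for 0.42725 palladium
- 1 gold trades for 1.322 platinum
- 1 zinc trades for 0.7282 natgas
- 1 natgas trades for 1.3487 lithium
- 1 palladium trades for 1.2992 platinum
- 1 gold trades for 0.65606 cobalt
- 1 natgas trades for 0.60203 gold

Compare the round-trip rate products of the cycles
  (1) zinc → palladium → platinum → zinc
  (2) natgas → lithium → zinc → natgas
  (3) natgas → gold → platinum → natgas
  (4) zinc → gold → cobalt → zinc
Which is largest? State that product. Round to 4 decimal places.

(1) 0.42725 × 1.2992 × 1.8669 = 1.03628
(2) 1.3487 × 1.0374 × 0.7282 = 1.01885
(3) 0.60203 × 1.322 × 1.3554 = 1.07874
(4) 0.4408 × 0.65606 × 4.093 = 1.18366
Highest is cycle (4) at 1.1837 (>1, arbitrage).

1.1837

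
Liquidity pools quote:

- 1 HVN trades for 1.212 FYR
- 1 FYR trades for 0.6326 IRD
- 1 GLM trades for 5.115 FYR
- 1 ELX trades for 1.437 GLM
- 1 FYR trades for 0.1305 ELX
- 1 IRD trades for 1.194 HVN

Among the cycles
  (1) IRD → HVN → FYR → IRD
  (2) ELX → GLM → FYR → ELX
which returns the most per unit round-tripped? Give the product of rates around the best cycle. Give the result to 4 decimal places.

(1) 1.194 × 1.212 × 0.6326 = 0.91545
(2) 1.437 × 5.115 × 0.1305 = 0.95921
Highest is cycle (2) at 0.9592 (≤1, no arbitrage).

0.9592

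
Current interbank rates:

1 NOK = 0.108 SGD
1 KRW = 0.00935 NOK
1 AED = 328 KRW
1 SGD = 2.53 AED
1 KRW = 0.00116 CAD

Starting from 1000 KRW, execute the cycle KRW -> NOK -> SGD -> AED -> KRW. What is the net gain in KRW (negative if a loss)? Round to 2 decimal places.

-162.03

1000 KRW × 0.00935 = 9.35 NOK
9.35 NOK × 0.108 = 1.0098 SGD
1.0098 SGD × 2.53 = 2.554794 AED
2.554794 AED × 328 = 837.972432 KRW
Net change: 837.972432 − 1000 = -162.027568 KRW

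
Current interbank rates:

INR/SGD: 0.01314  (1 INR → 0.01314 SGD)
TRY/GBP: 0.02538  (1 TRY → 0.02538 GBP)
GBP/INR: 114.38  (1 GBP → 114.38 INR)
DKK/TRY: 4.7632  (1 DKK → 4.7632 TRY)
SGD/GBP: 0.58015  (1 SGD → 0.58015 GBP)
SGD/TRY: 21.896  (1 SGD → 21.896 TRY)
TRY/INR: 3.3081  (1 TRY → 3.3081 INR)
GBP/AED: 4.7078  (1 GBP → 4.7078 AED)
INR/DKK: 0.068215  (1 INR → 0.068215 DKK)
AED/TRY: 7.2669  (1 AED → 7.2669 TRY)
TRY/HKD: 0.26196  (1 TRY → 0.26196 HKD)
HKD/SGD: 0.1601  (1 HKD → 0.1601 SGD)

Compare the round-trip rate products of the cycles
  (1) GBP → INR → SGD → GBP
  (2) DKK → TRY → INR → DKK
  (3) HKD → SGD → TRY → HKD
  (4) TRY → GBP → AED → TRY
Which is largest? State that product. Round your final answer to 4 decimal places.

(1) 114.38 × 0.01314 × 0.58015 = 0.87194
(2) 4.7632 × 3.3081 × 0.068215 = 1.07487
(3) 0.1601 × 21.896 × 0.26196 = 0.91831
(4) 0.02538 × 4.7078 × 7.2669 = 0.86828
Highest is cycle (2) at 1.0749 (>1, arbitrage).

1.0749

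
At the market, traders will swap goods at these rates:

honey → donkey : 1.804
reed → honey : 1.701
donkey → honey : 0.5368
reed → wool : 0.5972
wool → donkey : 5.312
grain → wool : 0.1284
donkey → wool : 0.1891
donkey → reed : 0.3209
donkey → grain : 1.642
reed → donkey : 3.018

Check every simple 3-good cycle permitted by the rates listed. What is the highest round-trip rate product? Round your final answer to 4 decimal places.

1.1199

donkey→grain→wool→donkey: 1.642 × 0.1284 × 5.312 = 1.11994
donkey→reed→wool→donkey: 0.3209 × 0.5972 × 5.312 = 1.01800
donkey→reed→honey→donkey: 0.3209 × 1.701 × 1.804 = 0.98472
Maximum is donkey→grain→wool→donkey at 1.1199; arbitrage exists.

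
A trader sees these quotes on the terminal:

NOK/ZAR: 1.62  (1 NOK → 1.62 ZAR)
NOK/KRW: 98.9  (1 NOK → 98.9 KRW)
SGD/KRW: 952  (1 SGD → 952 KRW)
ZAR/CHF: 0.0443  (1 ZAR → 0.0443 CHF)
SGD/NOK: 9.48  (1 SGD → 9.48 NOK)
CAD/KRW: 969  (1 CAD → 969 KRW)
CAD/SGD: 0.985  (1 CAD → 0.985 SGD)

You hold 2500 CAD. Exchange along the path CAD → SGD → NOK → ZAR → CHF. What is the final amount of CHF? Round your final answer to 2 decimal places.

2500 CAD × 0.985 = 2462.5 SGD
2462.5 SGD × 9.48 = 23344.5 NOK
23344.5 NOK × 1.62 = 37818.09 ZAR
37818.09 ZAR × 0.0443 = 1675.341387 CHF

1675.34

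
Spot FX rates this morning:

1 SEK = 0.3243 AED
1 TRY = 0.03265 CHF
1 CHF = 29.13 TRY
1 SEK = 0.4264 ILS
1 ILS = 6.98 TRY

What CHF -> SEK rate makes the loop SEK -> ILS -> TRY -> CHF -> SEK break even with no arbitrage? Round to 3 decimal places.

10.291

Known legs of the cycle: 0.4264 × 6.98 × 0.03265 = 0.0971752808
For no arbitrage the full-cycle product must be 1, so the missing rate is 1 / 0.0971752808 ≈ 10.29068.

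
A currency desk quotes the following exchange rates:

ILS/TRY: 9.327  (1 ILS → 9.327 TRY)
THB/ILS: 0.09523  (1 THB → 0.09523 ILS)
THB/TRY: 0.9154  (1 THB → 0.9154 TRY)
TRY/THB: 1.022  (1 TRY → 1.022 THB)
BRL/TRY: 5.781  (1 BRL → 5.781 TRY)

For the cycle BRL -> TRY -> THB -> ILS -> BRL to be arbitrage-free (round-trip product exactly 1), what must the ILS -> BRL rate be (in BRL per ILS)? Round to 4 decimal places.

Known legs of the cycle: 5.781 × 1.022 × 0.09523 = 0.56263617186
For no arbitrage the full-cycle product must be 1, so the missing rate is 1 / 0.56263617186 ≈ 1.777348.

1.7773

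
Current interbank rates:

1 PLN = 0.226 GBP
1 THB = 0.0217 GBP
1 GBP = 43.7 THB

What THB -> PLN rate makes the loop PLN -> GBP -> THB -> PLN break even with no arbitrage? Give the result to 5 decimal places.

Known legs of the cycle: 0.226 × 43.7 = 9.8762
For no arbitrage the full-cycle product must be 1, so the missing rate is 1 / 9.8762 ≈ 0.1012535.

0.10125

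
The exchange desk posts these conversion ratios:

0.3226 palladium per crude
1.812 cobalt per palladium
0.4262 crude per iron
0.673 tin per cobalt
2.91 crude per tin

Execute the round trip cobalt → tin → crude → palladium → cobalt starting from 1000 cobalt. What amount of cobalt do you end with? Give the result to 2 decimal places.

1144.80

1000 cobalt × 0.673 = 673 tin
673 tin × 2.91 = 1958.43 crude
1958.43 crude × 0.3226 = 631.789518 palladium
631.789518 palladium × 1.812 = 1144.802606616 cobalt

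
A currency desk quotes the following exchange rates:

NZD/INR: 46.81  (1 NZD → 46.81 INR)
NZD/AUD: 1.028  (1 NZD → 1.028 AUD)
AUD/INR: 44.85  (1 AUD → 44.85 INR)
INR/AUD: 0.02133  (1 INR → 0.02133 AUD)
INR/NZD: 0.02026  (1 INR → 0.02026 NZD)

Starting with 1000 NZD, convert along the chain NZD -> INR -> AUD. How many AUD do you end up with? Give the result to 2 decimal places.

1000 NZD × 46.81 = 46810 INR
46810 INR × 0.02133 = 998.4573 AUD

998.46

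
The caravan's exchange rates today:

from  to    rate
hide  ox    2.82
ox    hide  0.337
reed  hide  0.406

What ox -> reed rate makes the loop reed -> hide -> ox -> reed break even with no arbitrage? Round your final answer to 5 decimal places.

0.87342

Known legs of the cycle: 0.406 × 2.82 = 1.14492
For no arbitrage the full-cycle product must be 1, so the missing rate is 1 / 1.14492 ≈ 0.8734235.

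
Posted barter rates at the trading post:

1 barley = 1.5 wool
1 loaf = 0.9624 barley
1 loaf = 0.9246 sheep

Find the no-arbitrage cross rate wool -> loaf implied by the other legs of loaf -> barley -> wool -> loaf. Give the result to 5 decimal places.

Known legs of the cycle: 0.9624 × 1.5 = 1.4436
For no arbitrage the full-cycle product must be 1, so the missing rate is 1 / 1.4436 ≈ 0.6927127.

0.69271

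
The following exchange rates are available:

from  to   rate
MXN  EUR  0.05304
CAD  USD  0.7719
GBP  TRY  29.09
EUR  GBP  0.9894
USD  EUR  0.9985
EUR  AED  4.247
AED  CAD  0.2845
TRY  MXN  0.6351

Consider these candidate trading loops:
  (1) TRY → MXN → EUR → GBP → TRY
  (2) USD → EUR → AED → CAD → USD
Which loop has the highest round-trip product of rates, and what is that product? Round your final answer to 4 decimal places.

(1) 0.6351 × 0.05304 × 0.9894 × 29.09 = 0.96953
(2) 0.9985 × 4.247 × 0.2845 × 0.7719 = 0.93127
Highest is cycle (1) at 0.9695 (≤1, no arbitrage).

0.9695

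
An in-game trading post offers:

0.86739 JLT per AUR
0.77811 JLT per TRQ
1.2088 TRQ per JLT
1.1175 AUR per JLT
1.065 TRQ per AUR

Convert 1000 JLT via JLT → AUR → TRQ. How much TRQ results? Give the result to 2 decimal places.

1190.14

1000 JLT × 1.1175 = 1117.5 AUR
1117.5 AUR × 1.065 = 1190.1375 TRQ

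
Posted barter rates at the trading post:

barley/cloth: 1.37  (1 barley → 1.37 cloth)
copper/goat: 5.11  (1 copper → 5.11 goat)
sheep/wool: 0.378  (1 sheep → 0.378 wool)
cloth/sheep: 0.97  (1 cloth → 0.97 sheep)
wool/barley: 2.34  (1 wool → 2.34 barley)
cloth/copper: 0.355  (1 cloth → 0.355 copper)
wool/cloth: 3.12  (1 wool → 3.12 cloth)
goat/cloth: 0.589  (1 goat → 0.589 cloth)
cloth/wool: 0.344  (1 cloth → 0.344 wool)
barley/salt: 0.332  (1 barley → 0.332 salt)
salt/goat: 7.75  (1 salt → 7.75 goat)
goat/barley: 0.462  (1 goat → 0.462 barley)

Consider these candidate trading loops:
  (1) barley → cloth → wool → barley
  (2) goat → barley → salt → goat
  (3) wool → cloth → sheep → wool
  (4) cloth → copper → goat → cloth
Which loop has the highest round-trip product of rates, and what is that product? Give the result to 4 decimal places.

(1) 1.37 × 0.344 × 2.34 = 1.10280
(2) 0.462 × 0.332 × 7.75 = 1.18873
(3) 3.12 × 0.97 × 0.378 = 1.14398
(4) 0.355 × 5.11 × 0.589 = 1.06848
Highest is cycle (2) at 1.1887 (>1, arbitrage).

1.1887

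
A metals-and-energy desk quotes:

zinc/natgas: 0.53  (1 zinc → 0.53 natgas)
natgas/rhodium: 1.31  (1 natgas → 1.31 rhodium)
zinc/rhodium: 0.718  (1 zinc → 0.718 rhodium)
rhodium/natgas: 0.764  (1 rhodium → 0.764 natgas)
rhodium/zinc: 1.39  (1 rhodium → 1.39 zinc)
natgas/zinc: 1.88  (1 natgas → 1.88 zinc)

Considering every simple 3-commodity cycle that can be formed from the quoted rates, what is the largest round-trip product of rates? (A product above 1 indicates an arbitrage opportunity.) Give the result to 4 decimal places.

zinc→rhodium→natgas→zinc: 0.718 × 0.764 × 1.88 = 1.03128
zinc→natgas→rhodium→zinc: 0.53 × 1.31 × 1.39 = 0.96508
Maximum is zinc→rhodium→natgas→zinc at 1.0313; arbitrage exists.

1.0313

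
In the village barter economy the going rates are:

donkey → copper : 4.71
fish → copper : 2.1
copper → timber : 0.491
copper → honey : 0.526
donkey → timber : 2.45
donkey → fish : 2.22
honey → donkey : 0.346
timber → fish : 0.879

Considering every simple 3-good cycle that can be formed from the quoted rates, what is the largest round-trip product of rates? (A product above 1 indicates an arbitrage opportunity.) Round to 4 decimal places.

0.9063

timber→fish→copper→timber: 0.879 × 2.1 × 0.491 = 0.90634
donkey→copper→honey→donkey: 4.71 × 0.526 × 0.346 = 0.85720
Maximum is timber→fish→copper→timber at 0.9063; no arbitrage — every cycle loses value.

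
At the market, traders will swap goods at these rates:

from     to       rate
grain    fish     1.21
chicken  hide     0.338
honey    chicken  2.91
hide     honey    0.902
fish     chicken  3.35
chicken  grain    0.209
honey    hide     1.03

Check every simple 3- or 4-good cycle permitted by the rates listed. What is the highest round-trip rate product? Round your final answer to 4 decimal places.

0.8872

honey→chicken→hide→honey: 2.91 × 0.338 × 0.902 = 0.88719
grain→fish→chicken→grain: 1.21 × 3.35 × 0.209 = 0.84718
Maximum is honey→chicken→hide→honey at 0.8872; no arbitrage — every cycle loses value.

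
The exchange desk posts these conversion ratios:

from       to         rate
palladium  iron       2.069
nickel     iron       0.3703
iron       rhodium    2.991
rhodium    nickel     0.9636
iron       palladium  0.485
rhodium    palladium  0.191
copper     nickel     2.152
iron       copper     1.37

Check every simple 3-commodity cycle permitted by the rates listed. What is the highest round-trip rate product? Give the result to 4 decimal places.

1.1820

iron→rhodium→palladium→iron: 2.991 × 0.191 × 2.069 = 1.18198
iron→copper→nickel→iron: 1.37 × 2.152 × 0.3703 = 1.09173
iron→rhodium→nickel→iron: 2.991 × 0.9636 × 0.3703 = 1.06725
Maximum is iron→rhodium→palladium→iron at 1.1820; arbitrage exists.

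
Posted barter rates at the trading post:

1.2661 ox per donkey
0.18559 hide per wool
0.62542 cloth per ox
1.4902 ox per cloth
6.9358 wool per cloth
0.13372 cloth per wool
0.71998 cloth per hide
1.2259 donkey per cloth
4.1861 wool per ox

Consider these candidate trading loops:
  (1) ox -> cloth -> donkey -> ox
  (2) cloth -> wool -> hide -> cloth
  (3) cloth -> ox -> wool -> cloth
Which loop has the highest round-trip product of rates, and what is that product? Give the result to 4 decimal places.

(1) 0.62542 × 1.2259 × 1.2661 = 0.97072
(2) 6.9358 × 0.18559 × 0.71998 = 0.92677
(3) 1.4902 × 4.1861 × 0.13372 = 0.83416
Highest is cycle (1) at 0.9707 (≤1, no arbitrage).

0.9707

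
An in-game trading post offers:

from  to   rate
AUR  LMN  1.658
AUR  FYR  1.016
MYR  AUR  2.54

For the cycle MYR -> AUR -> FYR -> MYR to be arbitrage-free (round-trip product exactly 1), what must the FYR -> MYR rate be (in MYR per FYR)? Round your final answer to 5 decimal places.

0.38750

Known legs of the cycle: 2.54 × 1.016 = 2.58064
For no arbitrage the full-cycle product must be 1, so the missing rate is 1 / 2.58064 ≈ 0.3875008.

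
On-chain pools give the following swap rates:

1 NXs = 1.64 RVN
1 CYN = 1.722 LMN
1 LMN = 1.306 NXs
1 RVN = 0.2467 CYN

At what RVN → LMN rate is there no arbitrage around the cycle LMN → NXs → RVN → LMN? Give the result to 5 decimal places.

Known legs of the cycle: 1.306 × 1.64 = 2.14184
For no arbitrage the full-cycle product must be 1, so the missing rate is 1 / 2.14184 ≈ 0.4668883.

0.46689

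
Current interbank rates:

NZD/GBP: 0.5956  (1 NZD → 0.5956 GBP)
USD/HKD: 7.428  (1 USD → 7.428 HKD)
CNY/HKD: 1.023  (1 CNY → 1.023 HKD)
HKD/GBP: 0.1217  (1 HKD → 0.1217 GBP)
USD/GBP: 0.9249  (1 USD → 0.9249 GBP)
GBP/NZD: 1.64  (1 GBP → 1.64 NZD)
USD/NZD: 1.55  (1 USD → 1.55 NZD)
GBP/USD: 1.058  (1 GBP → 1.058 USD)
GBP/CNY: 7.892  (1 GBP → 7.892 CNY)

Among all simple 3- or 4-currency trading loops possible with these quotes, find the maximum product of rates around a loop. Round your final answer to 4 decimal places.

0.9825

GBP→CNY→HKD→GBP: 7.892 × 1.023 × 0.1217 = 0.98255
NZD→GBP→USD→NZD: 0.5956 × 1.058 × 1.55 = 0.97672
GBP→USD→HKD→GBP: 1.058 × 7.428 × 0.1217 = 0.95642
Maximum is GBP→CNY→HKD→GBP at 0.9825; no arbitrage — every cycle loses value.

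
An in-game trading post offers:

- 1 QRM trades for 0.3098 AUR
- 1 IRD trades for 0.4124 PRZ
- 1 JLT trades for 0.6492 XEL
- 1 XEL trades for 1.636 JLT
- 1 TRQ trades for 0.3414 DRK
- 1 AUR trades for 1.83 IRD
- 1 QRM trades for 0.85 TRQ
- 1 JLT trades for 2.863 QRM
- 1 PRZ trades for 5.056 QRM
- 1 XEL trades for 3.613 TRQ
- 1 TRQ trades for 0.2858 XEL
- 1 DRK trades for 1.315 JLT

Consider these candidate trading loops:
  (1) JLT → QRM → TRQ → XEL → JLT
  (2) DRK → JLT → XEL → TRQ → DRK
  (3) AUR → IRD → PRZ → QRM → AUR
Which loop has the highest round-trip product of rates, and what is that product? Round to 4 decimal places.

1.1821

(1) 2.863 × 0.85 × 0.2858 × 1.636 = 1.13785
(2) 1.315 × 0.6492 × 3.613 × 0.3414 = 1.05302
(3) 1.83 × 0.4124 × 5.056 × 0.3098 = 1.18211
Highest is cycle (3) at 1.1821 (>1, arbitrage).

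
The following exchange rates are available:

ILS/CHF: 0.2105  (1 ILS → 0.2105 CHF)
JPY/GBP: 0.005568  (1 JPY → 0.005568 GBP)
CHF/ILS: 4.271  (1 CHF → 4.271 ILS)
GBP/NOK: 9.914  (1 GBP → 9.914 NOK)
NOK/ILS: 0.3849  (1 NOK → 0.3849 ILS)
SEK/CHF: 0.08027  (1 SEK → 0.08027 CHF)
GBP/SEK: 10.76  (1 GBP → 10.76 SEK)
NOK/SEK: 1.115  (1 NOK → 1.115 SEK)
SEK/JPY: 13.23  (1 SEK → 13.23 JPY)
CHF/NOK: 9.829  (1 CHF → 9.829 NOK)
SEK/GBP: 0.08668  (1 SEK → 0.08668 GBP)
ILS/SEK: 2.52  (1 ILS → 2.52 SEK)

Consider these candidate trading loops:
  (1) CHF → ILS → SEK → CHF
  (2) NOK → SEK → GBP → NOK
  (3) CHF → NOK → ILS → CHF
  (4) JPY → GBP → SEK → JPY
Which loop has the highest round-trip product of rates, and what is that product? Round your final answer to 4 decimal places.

(1) 4.271 × 2.52 × 0.08027 = 0.86394
(2) 1.115 × 0.08668 × 9.914 = 0.95817
(3) 9.829 × 0.3849 × 0.2105 = 0.79636
(4) 0.005568 × 10.76 × 13.23 = 0.79263
Highest is cycle (2) at 0.9582 (≤1, no arbitrage).

0.9582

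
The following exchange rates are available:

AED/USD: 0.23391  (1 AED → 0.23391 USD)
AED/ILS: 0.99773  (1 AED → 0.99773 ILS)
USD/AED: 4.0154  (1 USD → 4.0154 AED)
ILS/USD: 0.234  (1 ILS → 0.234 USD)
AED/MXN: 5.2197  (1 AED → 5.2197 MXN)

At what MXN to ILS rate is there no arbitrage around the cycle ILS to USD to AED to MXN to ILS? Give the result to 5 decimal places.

Known legs of the cycle: 0.234 × 4.0154 × 5.2197 = 4.90444891092
For no arbitrage the full-cycle product must be 1, so the missing rate is 1 / 4.90444891092 ≈ 0.2038965.

0.20390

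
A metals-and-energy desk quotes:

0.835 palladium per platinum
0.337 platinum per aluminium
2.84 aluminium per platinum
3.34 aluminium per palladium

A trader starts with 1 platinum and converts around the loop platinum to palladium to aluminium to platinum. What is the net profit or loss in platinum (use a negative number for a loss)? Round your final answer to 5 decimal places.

1 platinum × 0.835 = 0.835 palladium
0.835 palladium × 3.34 = 2.7889 aluminium
2.7889 aluminium × 0.337 = 0.9398593 platinum
Net change: 0.9398593 − 1 = -0.0601407 platinum

-0.06014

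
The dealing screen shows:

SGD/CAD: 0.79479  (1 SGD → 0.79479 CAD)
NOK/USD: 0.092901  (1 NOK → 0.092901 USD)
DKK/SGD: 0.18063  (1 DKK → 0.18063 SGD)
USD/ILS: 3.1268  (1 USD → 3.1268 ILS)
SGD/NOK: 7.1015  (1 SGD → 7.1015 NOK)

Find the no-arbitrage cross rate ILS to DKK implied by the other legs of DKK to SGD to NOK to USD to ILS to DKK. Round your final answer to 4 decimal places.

Known legs of the cycle: 0.18063 × 7.1015 × 0.092901 × 3.1268 = 0.372615112859062626
For no arbitrage the full-cycle product must be 1, so the missing rate is 1 / 0.372615112859062626 ≈ 2.683734.

2.6837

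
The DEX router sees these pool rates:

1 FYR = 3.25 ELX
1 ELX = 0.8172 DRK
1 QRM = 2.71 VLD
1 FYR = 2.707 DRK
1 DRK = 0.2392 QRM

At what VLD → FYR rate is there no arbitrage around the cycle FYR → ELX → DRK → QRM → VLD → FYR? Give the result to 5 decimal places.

Known legs of the cycle: 3.25 × 0.8172 × 0.2392 × 2.71 = 1.7216393688
For no arbitrage the full-cycle product must be 1, so the missing rate is 1 / 1.7216393688 ≈ 0.5808417.

0.58084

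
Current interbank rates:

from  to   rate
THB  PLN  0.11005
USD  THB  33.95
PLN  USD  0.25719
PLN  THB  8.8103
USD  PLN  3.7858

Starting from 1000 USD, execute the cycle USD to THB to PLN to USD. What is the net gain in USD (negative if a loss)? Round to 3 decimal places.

1000 USD × 33.95 = 33950 THB
33950 THB × 0.11005 = 3736.1975 PLN
3736.1975 PLN × 0.25719 = 960.912635025 USD
Net change: 960.912635025 − 1000 = -39.087364975 USD

-39.087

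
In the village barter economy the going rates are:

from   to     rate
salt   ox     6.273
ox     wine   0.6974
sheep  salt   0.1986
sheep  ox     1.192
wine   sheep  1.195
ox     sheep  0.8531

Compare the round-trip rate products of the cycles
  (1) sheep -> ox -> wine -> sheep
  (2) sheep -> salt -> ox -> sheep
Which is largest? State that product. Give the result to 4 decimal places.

(1) 1.192 × 0.6974 × 1.195 = 0.99340
(2) 0.1986 × 6.273 × 0.8531 = 1.06281
Highest is cycle (2) at 1.0628 (>1, arbitrage).

1.0628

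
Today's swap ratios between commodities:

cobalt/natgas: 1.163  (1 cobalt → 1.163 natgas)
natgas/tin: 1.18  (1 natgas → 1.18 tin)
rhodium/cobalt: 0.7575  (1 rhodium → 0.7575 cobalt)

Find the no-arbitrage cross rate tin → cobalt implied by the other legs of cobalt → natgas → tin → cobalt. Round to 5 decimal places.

Known legs of the cycle: 1.163 × 1.18 = 1.37234
For no arbitrage the full-cycle product must be 1, so the missing rate is 1 / 1.37234 ≈ 0.7286824.

0.72868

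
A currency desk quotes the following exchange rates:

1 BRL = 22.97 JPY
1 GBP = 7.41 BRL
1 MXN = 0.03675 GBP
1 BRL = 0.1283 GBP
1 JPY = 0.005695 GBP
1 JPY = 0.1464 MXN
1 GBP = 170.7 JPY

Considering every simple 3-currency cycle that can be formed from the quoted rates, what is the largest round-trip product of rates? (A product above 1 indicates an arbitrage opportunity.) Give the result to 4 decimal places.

0.9693

GBP→BRL→JPY→GBP: 7.41 × 22.97 × 0.005695 = 0.96933
MXN→GBP→JPY→MXN: 0.03675 × 170.7 × 0.1464 = 0.91840
Maximum is GBP→BRL→JPY→GBP at 0.9693; no arbitrage — every cycle loses value.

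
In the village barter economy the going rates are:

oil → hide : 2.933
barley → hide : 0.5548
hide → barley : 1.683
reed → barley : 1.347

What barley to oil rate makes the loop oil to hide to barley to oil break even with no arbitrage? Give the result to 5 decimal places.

Known legs of the cycle: 2.933 × 1.683 = 4.936239
For no arbitrage the full-cycle product must be 1, so the missing rate is 1 / 4.936239 ≈ 0.2025834.

0.20258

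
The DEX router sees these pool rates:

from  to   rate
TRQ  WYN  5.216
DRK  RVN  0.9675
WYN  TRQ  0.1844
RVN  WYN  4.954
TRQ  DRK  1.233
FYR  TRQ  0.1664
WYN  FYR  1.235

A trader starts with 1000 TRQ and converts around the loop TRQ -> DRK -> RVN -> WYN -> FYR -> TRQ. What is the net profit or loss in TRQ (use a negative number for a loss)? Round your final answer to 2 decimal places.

1000 TRQ × 1.233 = 1233 DRK
1233 DRK × 0.9675 = 1192.9275 RVN
1192.9275 RVN × 4.954 = 5909.762835 WYN
5909.762835 WYN × 1.235 = 7298.557101225 FYR
7298.557101225 FYR × 0.1664 = 1214.47990164384 TRQ
Net change: 1214.47990164384 − 1000 = 214.47990164384 TRQ

214.48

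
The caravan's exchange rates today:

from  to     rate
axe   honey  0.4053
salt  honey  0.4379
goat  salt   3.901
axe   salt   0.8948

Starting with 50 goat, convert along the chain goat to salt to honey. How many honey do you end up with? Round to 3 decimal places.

85.412

50 goat × 3.901 = 195.05 salt
195.05 salt × 0.4379 = 85.412395 honey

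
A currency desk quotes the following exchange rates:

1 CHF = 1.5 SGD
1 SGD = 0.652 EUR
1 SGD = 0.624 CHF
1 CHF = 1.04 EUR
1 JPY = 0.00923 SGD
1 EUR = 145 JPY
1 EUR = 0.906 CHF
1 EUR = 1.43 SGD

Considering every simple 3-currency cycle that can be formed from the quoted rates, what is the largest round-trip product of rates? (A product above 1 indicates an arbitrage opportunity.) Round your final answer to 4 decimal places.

0.9280

SGD→CHF→EUR→SGD: 0.624 × 1.04 × 1.43 = 0.92801
SGD→EUR→CHF→SGD: 0.652 × 0.906 × 1.5 = 0.88607
SGD→EUR→JPY→SGD: 0.652 × 145 × 0.00923 = 0.87260
Maximum is SGD→CHF→EUR→SGD at 0.9280; no arbitrage — every cycle loses value.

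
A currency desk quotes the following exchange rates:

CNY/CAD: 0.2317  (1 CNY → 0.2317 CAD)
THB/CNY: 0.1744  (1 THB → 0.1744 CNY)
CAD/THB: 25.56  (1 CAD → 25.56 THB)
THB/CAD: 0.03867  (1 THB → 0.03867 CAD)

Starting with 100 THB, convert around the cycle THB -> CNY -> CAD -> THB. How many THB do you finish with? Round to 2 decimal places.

103.28

100 THB × 0.1744 = 17.44 CNY
17.44 CNY × 0.2317 = 4.040848 CAD
4.040848 CAD × 25.56 = 103.28407488 THB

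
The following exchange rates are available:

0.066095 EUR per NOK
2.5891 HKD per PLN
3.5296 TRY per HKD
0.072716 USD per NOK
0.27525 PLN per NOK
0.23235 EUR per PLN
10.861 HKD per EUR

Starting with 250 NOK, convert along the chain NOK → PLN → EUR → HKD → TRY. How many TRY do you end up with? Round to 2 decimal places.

250 NOK × 0.27525 = 68.8125 PLN
68.8125 PLN × 0.23235 = 15.988584375 EUR
15.988584375 EUR × 10.861 = 173.652014896875 HKD
173.652014896875 HKD × 3.5296 = 612.92215178001 TRY

612.92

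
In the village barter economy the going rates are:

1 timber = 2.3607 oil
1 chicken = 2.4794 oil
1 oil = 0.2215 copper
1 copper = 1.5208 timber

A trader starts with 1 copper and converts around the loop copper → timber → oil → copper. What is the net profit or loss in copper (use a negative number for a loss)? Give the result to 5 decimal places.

1 copper × 1.5208 = 1.5208 timber
1.5208 timber × 2.3607 = 3.59015256 oil
3.59015256 oil × 0.2215 = 0.79521879204 copper
Net change: 0.79521879204 − 1 = -0.20478120796 copper

-0.20478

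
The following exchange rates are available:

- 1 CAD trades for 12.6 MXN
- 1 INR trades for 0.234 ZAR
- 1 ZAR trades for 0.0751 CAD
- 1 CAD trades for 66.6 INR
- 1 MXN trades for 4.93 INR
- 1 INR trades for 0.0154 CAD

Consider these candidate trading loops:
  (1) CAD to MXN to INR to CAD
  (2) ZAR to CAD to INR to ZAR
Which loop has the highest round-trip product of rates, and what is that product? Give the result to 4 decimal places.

1.1704

(1) 12.6 × 4.93 × 0.0154 = 0.95662
(2) 0.0751 × 66.6 × 0.234 = 1.17039
Highest is cycle (2) at 1.1704 (>1, arbitrage).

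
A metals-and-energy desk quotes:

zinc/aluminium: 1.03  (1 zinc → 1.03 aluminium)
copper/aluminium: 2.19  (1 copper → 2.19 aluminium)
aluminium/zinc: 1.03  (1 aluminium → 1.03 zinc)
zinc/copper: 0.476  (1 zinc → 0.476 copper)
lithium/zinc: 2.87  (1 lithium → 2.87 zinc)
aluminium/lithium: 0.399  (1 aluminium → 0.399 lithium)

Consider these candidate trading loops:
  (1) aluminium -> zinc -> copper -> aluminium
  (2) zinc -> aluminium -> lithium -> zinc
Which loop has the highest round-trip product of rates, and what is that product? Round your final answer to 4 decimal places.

1.1795

(1) 1.03 × 0.476 × 2.19 = 1.07371
(2) 1.03 × 0.399 × 2.87 = 1.17948
Highest is cycle (2) at 1.1795 (>1, arbitrage).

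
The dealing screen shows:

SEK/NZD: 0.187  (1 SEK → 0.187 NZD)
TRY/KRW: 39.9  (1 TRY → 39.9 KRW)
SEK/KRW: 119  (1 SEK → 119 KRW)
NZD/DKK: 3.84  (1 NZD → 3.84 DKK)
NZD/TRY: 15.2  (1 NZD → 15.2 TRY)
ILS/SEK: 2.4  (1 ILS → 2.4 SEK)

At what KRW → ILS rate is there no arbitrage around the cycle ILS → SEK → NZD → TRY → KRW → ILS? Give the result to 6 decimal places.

Known legs of the cycle: 2.4 × 0.187 × 15.2 × 39.9 = 272.188224
For no arbitrage the full-cycle product must be 1, so the missing rate is 1 / 272.188224 ≈ 0.00367393.

0.003674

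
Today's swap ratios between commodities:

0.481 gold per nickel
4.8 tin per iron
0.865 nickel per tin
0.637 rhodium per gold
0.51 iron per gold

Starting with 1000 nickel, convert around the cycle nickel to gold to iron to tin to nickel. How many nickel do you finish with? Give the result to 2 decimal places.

1018.53

1000 nickel × 0.481 = 481 gold
481 gold × 0.51 = 245.31 iron
245.31 iron × 4.8 = 1177.488 tin
1177.488 tin × 0.865 = 1018.52712 nickel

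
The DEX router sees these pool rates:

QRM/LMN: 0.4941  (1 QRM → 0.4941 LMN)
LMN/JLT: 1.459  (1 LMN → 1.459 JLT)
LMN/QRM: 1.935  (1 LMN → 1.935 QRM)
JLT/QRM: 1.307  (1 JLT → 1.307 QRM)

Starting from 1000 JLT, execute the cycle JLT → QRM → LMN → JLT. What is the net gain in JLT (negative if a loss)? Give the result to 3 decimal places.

1000 JLT × 1.307 = 1307 QRM
1307 QRM × 0.4941 = 645.7887 LMN
645.7887 LMN × 1.459 = 942.2057133 JLT
Net change: 942.2057133 − 1000 = -57.7942867 JLT

-57.794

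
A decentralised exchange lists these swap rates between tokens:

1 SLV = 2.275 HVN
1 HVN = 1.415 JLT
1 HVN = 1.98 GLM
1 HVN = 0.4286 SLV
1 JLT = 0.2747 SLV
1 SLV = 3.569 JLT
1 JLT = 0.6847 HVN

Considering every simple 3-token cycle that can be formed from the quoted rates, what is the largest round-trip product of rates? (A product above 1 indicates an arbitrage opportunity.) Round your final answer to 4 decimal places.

1.0474

JLT→HVN→SLV→JLT: 0.6847 × 0.4286 × 3.569 = 1.04737
JLT→SLV→HVN→JLT: 0.2747 × 2.275 × 1.415 = 0.88429
Maximum is JLT→HVN→SLV→JLT at 1.0474; arbitrage exists.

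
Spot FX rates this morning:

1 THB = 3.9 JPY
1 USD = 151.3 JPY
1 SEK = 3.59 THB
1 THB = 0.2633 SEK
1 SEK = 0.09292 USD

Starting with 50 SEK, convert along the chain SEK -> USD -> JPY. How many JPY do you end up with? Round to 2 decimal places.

702.94

50 SEK × 0.09292 = 4.646 USD
4.646 USD × 151.3 = 702.9398 JPY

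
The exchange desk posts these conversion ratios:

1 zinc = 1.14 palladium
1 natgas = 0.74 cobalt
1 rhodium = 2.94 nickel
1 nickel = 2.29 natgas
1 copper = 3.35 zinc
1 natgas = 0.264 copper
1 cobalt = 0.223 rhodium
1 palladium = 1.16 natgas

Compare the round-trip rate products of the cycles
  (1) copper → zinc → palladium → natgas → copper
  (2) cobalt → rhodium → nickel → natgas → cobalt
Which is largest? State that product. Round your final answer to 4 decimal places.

(1) 3.35 × 1.14 × 1.16 × 0.264 = 1.16953
(2) 0.223 × 2.94 × 2.29 × 0.74 = 1.11101
Highest is cycle (1) at 1.1695 (>1, arbitrage).

1.1695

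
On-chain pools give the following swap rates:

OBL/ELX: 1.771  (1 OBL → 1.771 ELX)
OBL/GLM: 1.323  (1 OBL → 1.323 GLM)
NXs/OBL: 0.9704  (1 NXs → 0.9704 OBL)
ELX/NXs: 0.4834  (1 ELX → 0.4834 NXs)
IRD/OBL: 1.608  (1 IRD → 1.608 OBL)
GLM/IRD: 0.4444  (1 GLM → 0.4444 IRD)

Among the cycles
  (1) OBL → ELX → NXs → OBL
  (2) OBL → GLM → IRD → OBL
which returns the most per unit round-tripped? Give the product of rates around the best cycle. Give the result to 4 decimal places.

(1) 1.771 × 0.4834 × 0.9704 = 0.83076
(2) 1.323 × 0.4444 × 1.608 = 0.94541
Highest is cycle (2) at 0.9454 (≤1, no arbitrage).

0.9454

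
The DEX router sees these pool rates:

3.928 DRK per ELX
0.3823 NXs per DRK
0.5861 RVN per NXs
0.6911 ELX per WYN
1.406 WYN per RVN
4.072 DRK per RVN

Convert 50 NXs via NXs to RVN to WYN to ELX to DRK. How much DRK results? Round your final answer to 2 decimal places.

50 NXs × 0.5861 = 29.305 RVN
29.305 RVN × 1.406 = 41.20283 WYN
41.20283 WYN × 0.6911 = 28.475275813 ELX
28.475275813 ELX × 3.928 = 111.850883393464 DRK

111.85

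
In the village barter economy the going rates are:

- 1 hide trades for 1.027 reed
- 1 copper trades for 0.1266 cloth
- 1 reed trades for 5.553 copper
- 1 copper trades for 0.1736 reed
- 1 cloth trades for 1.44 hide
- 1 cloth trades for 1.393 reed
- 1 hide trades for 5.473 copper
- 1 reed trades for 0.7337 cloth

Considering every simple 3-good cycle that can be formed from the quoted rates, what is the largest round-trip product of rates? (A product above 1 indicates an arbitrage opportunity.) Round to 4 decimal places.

1.0851

cloth→hide→reed→cloth: 1.44 × 1.027 × 0.7337 = 1.08505
cloth→hide→copper→cloth: 1.44 × 5.473 × 0.1266 = 0.99775
cloth→reed→copper→cloth: 1.393 × 5.553 × 0.1266 = 0.97929
Maximum is cloth→hide→reed→cloth at 1.0851; arbitrage exists.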